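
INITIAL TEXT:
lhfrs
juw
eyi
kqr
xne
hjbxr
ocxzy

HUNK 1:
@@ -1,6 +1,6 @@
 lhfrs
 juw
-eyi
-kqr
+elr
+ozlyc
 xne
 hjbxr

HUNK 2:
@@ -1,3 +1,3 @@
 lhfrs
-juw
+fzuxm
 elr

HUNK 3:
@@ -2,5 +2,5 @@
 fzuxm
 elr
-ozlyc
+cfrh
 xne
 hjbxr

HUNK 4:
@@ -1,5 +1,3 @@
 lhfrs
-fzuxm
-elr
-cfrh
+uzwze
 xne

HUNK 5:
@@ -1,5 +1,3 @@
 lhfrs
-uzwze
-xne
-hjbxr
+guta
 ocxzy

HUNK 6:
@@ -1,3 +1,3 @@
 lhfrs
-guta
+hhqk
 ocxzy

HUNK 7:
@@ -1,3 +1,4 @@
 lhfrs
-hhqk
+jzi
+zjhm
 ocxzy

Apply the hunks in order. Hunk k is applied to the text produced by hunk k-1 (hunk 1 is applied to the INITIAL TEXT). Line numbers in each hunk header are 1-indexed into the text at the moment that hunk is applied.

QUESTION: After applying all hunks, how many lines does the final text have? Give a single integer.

Hunk 1: at line 1 remove [eyi,kqr] add [elr,ozlyc] -> 7 lines: lhfrs juw elr ozlyc xne hjbxr ocxzy
Hunk 2: at line 1 remove [juw] add [fzuxm] -> 7 lines: lhfrs fzuxm elr ozlyc xne hjbxr ocxzy
Hunk 3: at line 2 remove [ozlyc] add [cfrh] -> 7 lines: lhfrs fzuxm elr cfrh xne hjbxr ocxzy
Hunk 4: at line 1 remove [fzuxm,elr,cfrh] add [uzwze] -> 5 lines: lhfrs uzwze xne hjbxr ocxzy
Hunk 5: at line 1 remove [uzwze,xne,hjbxr] add [guta] -> 3 lines: lhfrs guta ocxzy
Hunk 6: at line 1 remove [guta] add [hhqk] -> 3 lines: lhfrs hhqk ocxzy
Hunk 7: at line 1 remove [hhqk] add [jzi,zjhm] -> 4 lines: lhfrs jzi zjhm ocxzy
Final line count: 4

Answer: 4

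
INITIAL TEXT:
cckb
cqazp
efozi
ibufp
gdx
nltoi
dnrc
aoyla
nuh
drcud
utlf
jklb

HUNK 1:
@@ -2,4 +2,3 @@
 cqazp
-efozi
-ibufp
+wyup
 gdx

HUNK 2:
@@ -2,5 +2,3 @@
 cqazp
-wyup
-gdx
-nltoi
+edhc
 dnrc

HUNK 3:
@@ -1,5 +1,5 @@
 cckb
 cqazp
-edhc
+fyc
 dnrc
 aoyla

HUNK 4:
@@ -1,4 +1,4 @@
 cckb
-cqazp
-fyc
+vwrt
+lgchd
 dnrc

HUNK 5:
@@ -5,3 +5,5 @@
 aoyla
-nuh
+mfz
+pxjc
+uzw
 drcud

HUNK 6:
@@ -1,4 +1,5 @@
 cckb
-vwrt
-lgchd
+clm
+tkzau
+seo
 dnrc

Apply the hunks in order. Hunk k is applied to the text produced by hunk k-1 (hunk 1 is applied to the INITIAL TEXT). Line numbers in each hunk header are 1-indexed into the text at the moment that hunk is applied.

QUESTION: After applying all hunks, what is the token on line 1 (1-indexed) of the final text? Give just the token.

Answer: cckb

Derivation:
Hunk 1: at line 2 remove [efozi,ibufp] add [wyup] -> 11 lines: cckb cqazp wyup gdx nltoi dnrc aoyla nuh drcud utlf jklb
Hunk 2: at line 2 remove [wyup,gdx,nltoi] add [edhc] -> 9 lines: cckb cqazp edhc dnrc aoyla nuh drcud utlf jklb
Hunk 3: at line 1 remove [edhc] add [fyc] -> 9 lines: cckb cqazp fyc dnrc aoyla nuh drcud utlf jklb
Hunk 4: at line 1 remove [cqazp,fyc] add [vwrt,lgchd] -> 9 lines: cckb vwrt lgchd dnrc aoyla nuh drcud utlf jklb
Hunk 5: at line 5 remove [nuh] add [mfz,pxjc,uzw] -> 11 lines: cckb vwrt lgchd dnrc aoyla mfz pxjc uzw drcud utlf jklb
Hunk 6: at line 1 remove [vwrt,lgchd] add [clm,tkzau,seo] -> 12 lines: cckb clm tkzau seo dnrc aoyla mfz pxjc uzw drcud utlf jklb
Final line 1: cckb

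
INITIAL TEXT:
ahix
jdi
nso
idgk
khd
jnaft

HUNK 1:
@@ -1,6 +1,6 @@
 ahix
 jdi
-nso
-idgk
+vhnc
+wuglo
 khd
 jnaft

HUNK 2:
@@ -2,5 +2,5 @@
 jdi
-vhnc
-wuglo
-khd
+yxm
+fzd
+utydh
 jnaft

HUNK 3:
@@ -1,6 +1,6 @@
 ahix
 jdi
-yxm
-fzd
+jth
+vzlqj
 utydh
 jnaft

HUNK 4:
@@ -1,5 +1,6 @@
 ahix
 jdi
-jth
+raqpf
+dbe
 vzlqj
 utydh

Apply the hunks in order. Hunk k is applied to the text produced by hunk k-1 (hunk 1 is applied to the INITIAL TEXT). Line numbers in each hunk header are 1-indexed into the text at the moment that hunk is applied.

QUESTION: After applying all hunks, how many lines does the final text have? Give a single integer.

Answer: 7

Derivation:
Hunk 1: at line 1 remove [nso,idgk] add [vhnc,wuglo] -> 6 lines: ahix jdi vhnc wuglo khd jnaft
Hunk 2: at line 2 remove [vhnc,wuglo,khd] add [yxm,fzd,utydh] -> 6 lines: ahix jdi yxm fzd utydh jnaft
Hunk 3: at line 1 remove [yxm,fzd] add [jth,vzlqj] -> 6 lines: ahix jdi jth vzlqj utydh jnaft
Hunk 4: at line 1 remove [jth] add [raqpf,dbe] -> 7 lines: ahix jdi raqpf dbe vzlqj utydh jnaft
Final line count: 7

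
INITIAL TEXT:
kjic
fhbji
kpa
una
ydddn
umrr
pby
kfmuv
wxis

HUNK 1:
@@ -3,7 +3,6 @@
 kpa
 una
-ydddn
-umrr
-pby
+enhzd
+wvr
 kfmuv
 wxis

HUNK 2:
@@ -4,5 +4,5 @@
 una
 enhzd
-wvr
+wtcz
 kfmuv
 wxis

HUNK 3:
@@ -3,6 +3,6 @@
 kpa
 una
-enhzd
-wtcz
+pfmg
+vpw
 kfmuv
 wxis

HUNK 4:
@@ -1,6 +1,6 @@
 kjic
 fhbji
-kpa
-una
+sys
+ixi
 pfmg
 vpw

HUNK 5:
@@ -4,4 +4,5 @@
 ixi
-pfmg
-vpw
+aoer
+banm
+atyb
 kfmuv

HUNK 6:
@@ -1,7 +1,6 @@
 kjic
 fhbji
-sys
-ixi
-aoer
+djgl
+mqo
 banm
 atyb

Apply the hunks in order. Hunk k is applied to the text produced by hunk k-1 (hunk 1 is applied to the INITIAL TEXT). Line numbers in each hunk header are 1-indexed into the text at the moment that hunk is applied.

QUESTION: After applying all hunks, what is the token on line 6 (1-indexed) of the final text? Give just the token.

Hunk 1: at line 3 remove [ydddn,umrr,pby] add [enhzd,wvr] -> 8 lines: kjic fhbji kpa una enhzd wvr kfmuv wxis
Hunk 2: at line 4 remove [wvr] add [wtcz] -> 8 lines: kjic fhbji kpa una enhzd wtcz kfmuv wxis
Hunk 3: at line 3 remove [enhzd,wtcz] add [pfmg,vpw] -> 8 lines: kjic fhbji kpa una pfmg vpw kfmuv wxis
Hunk 4: at line 1 remove [kpa,una] add [sys,ixi] -> 8 lines: kjic fhbji sys ixi pfmg vpw kfmuv wxis
Hunk 5: at line 4 remove [pfmg,vpw] add [aoer,banm,atyb] -> 9 lines: kjic fhbji sys ixi aoer banm atyb kfmuv wxis
Hunk 6: at line 1 remove [sys,ixi,aoer] add [djgl,mqo] -> 8 lines: kjic fhbji djgl mqo banm atyb kfmuv wxis
Final line 6: atyb

Answer: atyb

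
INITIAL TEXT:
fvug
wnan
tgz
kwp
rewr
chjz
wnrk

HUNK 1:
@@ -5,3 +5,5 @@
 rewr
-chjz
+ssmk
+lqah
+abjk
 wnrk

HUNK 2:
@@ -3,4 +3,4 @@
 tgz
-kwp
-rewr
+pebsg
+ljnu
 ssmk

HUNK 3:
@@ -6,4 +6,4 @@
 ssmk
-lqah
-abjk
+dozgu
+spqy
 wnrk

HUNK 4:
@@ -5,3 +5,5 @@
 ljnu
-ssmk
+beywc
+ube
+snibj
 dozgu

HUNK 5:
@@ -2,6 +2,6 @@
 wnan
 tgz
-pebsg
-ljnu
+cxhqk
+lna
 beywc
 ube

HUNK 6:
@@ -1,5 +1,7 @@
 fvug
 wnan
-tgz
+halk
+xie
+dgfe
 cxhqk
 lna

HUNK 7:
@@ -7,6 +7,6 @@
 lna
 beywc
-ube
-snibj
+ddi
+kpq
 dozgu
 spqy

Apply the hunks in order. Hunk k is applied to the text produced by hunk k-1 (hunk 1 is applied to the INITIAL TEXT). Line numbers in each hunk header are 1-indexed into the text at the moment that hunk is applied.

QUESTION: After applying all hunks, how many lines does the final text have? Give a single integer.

Hunk 1: at line 5 remove [chjz] add [ssmk,lqah,abjk] -> 9 lines: fvug wnan tgz kwp rewr ssmk lqah abjk wnrk
Hunk 2: at line 3 remove [kwp,rewr] add [pebsg,ljnu] -> 9 lines: fvug wnan tgz pebsg ljnu ssmk lqah abjk wnrk
Hunk 3: at line 6 remove [lqah,abjk] add [dozgu,spqy] -> 9 lines: fvug wnan tgz pebsg ljnu ssmk dozgu spqy wnrk
Hunk 4: at line 5 remove [ssmk] add [beywc,ube,snibj] -> 11 lines: fvug wnan tgz pebsg ljnu beywc ube snibj dozgu spqy wnrk
Hunk 5: at line 2 remove [pebsg,ljnu] add [cxhqk,lna] -> 11 lines: fvug wnan tgz cxhqk lna beywc ube snibj dozgu spqy wnrk
Hunk 6: at line 1 remove [tgz] add [halk,xie,dgfe] -> 13 lines: fvug wnan halk xie dgfe cxhqk lna beywc ube snibj dozgu spqy wnrk
Hunk 7: at line 7 remove [ube,snibj] add [ddi,kpq] -> 13 lines: fvug wnan halk xie dgfe cxhqk lna beywc ddi kpq dozgu spqy wnrk
Final line count: 13

Answer: 13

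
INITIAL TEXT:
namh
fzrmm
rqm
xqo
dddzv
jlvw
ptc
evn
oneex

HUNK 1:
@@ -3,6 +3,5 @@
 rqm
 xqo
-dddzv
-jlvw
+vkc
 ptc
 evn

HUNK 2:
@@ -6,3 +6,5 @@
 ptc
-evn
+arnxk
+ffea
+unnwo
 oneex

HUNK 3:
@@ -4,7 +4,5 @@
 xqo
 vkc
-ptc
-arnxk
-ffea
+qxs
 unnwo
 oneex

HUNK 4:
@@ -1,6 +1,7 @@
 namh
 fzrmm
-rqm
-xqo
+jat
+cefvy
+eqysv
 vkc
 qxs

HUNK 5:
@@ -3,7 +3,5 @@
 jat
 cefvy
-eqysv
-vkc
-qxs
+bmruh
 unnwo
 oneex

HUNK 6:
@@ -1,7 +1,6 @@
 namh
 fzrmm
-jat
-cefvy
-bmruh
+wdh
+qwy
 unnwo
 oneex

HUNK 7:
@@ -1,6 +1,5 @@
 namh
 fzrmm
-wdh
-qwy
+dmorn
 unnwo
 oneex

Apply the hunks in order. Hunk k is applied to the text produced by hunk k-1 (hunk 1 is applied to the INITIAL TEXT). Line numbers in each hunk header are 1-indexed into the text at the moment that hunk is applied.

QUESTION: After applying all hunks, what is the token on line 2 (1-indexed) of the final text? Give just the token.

Hunk 1: at line 3 remove [dddzv,jlvw] add [vkc] -> 8 lines: namh fzrmm rqm xqo vkc ptc evn oneex
Hunk 2: at line 6 remove [evn] add [arnxk,ffea,unnwo] -> 10 lines: namh fzrmm rqm xqo vkc ptc arnxk ffea unnwo oneex
Hunk 3: at line 4 remove [ptc,arnxk,ffea] add [qxs] -> 8 lines: namh fzrmm rqm xqo vkc qxs unnwo oneex
Hunk 4: at line 1 remove [rqm,xqo] add [jat,cefvy,eqysv] -> 9 lines: namh fzrmm jat cefvy eqysv vkc qxs unnwo oneex
Hunk 5: at line 3 remove [eqysv,vkc,qxs] add [bmruh] -> 7 lines: namh fzrmm jat cefvy bmruh unnwo oneex
Hunk 6: at line 1 remove [jat,cefvy,bmruh] add [wdh,qwy] -> 6 lines: namh fzrmm wdh qwy unnwo oneex
Hunk 7: at line 1 remove [wdh,qwy] add [dmorn] -> 5 lines: namh fzrmm dmorn unnwo oneex
Final line 2: fzrmm

Answer: fzrmm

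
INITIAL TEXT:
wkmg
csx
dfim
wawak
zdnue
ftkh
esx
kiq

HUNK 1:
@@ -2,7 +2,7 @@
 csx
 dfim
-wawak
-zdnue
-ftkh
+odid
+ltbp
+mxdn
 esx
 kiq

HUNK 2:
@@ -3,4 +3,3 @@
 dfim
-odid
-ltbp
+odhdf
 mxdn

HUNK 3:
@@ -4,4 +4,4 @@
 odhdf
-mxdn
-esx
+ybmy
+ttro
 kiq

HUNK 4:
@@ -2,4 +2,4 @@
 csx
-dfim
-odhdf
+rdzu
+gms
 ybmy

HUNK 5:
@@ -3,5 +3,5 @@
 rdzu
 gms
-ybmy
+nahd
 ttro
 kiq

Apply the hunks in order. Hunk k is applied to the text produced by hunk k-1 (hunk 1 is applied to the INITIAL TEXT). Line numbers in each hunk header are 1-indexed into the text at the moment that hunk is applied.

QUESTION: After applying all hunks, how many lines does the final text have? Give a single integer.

Hunk 1: at line 2 remove [wawak,zdnue,ftkh] add [odid,ltbp,mxdn] -> 8 lines: wkmg csx dfim odid ltbp mxdn esx kiq
Hunk 2: at line 3 remove [odid,ltbp] add [odhdf] -> 7 lines: wkmg csx dfim odhdf mxdn esx kiq
Hunk 3: at line 4 remove [mxdn,esx] add [ybmy,ttro] -> 7 lines: wkmg csx dfim odhdf ybmy ttro kiq
Hunk 4: at line 2 remove [dfim,odhdf] add [rdzu,gms] -> 7 lines: wkmg csx rdzu gms ybmy ttro kiq
Hunk 5: at line 3 remove [ybmy] add [nahd] -> 7 lines: wkmg csx rdzu gms nahd ttro kiq
Final line count: 7

Answer: 7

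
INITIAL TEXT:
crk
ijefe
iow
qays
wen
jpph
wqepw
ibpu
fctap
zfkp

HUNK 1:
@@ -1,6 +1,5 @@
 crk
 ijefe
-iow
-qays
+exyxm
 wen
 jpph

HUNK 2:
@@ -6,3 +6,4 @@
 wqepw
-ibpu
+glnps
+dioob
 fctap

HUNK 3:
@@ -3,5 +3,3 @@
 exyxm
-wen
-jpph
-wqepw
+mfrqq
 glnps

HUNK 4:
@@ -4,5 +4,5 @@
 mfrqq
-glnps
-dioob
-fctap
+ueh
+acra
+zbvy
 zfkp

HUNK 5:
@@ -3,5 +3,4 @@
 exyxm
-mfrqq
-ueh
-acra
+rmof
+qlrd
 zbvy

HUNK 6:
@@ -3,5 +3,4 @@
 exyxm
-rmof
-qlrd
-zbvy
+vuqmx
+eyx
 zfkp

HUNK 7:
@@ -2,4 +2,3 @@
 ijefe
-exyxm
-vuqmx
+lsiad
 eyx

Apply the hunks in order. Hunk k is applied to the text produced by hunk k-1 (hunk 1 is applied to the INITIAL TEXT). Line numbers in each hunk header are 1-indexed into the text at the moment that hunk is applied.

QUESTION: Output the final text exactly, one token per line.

Hunk 1: at line 1 remove [iow,qays] add [exyxm] -> 9 lines: crk ijefe exyxm wen jpph wqepw ibpu fctap zfkp
Hunk 2: at line 6 remove [ibpu] add [glnps,dioob] -> 10 lines: crk ijefe exyxm wen jpph wqepw glnps dioob fctap zfkp
Hunk 3: at line 3 remove [wen,jpph,wqepw] add [mfrqq] -> 8 lines: crk ijefe exyxm mfrqq glnps dioob fctap zfkp
Hunk 4: at line 4 remove [glnps,dioob,fctap] add [ueh,acra,zbvy] -> 8 lines: crk ijefe exyxm mfrqq ueh acra zbvy zfkp
Hunk 5: at line 3 remove [mfrqq,ueh,acra] add [rmof,qlrd] -> 7 lines: crk ijefe exyxm rmof qlrd zbvy zfkp
Hunk 6: at line 3 remove [rmof,qlrd,zbvy] add [vuqmx,eyx] -> 6 lines: crk ijefe exyxm vuqmx eyx zfkp
Hunk 7: at line 2 remove [exyxm,vuqmx] add [lsiad] -> 5 lines: crk ijefe lsiad eyx zfkp

Answer: crk
ijefe
lsiad
eyx
zfkp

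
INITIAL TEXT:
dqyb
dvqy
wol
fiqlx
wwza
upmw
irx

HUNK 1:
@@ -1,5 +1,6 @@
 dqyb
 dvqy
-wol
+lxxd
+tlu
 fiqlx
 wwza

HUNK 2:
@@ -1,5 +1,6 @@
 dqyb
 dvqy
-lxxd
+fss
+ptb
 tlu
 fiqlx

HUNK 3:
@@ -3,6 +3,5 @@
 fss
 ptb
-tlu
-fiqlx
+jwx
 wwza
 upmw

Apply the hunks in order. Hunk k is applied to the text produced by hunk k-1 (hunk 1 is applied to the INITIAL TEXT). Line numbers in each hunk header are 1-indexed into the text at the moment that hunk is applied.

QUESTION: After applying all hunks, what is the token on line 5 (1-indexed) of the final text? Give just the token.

Hunk 1: at line 1 remove [wol] add [lxxd,tlu] -> 8 lines: dqyb dvqy lxxd tlu fiqlx wwza upmw irx
Hunk 2: at line 1 remove [lxxd] add [fss,ptb] -> 9 lines: dqyb dvqy fss ptb tlu fiqlx wwza upmw irx
Hunk 3: at line 3 remove [tlu,fiqlx] add [jwx] -> 8 lines: dqyb dvqy fss ptb jwx wwza upmw irx
Final line 5: jwx

Answer: jwx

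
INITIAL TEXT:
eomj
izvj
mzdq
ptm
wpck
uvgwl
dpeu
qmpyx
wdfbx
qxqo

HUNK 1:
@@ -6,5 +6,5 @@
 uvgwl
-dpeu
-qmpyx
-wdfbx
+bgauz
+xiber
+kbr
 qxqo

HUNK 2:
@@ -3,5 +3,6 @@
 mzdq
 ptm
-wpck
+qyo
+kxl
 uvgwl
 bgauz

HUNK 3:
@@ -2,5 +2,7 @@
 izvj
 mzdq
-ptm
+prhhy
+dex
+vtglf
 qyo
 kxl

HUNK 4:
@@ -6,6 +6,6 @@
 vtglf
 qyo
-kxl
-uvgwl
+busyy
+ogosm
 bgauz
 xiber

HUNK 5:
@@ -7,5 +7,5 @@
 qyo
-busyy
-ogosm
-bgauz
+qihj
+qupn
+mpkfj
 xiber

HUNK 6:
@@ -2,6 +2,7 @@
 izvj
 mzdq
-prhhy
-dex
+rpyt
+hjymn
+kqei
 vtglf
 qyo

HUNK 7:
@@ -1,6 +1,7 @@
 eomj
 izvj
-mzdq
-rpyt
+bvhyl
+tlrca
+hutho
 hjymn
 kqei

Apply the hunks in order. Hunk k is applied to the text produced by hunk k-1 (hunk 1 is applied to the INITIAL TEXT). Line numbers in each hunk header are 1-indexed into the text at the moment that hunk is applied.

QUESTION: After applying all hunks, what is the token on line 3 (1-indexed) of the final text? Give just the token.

Hunk 1: at line 6 remove [dpeu,qmpyx,wdfbx] add [bgauz,xiber,kbr] -> 10 lines: eomj izvj mzdq ptm wpck uvgwl bgauz xiber kbr qxqo
Hunk 2: at line 3 remove [wpck] add [qyo,kxl] -> 11 lines: eomj izvj mzdq ptm qyo kxl uvgwl bgauz xiber kbr qxqo
Hunk 3: at line 2 remove [ptm] add [prhhy,dex,vtglf] -> 13 lines: eomj izvj mzdq prhhy dex vtglf qyo kxl uvgwl bgauz xiber kbr qxqo
Hunk 4: at line 6 remove [kxl,uvgwl] add [busyy,ogosm] -> 13 lines: eomj izvj mzdq prhhy dex vtglf qyo busyy ogosm bgauz xiber kbr qxqo
Hunk 5: at line 7 remove [busyy,ogosm,bgauz] add [qihj,qupn,mpkfj] -> 13 lines: eomj izvj mzdq prhhy dex vtglf qyo qihj qupn mpkfj xiber kbr qxqo
Hunk 6: at line 2 remove [prhhy,dex] add [rpyt,hjymn,kqei] -> 14 lines: eomj izvj mzdq rpyt hjymn kqei vtglf qyo qihj qupn mpkfj xiber kbr qxqo
Hunk 7: at line 1 remove [mzdq,rpyt] add [bvhyl,tlrca,hutho] -> 15 lines: eomj izvj bvhyl tlrca hutho hjymn kqei vtglf qyo qihj qupn mpkfj xiber kbr qxqo
Final line 3: bvhyl

Answer: bvhyl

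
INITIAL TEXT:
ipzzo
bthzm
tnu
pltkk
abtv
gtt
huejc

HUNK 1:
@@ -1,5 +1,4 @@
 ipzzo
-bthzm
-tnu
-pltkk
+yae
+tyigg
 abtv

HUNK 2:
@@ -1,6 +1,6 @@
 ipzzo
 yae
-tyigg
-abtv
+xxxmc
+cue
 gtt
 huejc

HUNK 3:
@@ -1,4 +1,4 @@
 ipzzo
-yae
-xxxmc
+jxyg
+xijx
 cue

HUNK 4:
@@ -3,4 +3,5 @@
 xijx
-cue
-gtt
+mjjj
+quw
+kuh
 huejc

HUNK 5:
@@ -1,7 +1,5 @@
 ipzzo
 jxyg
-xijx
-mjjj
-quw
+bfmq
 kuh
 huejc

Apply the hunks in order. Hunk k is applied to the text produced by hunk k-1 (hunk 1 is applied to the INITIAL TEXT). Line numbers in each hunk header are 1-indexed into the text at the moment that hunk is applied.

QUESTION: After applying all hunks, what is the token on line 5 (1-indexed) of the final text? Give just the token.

Answer: huejc

Derivation:
Hunk 1: at line 1 remove [bthzm,tnu,pltkk] add [yae,tyigg] -> 6 lines: ipzzo yae tyigg abtv gtt huejc
Hunk 2: at line 1 remove [tyigg,abtv] add [xxxmc,cue] -> 6 lines: ipzzo yae xxxmc cue gtt huejc
Hunk 3: at line 1 remove [yae,xxxmc] add [jxyg,xijx] -> 6 lines: ipzzo jxyg xijx cue gtt huejc
Hunk 4: at line 3 remove [cue,gtt] add [mjjj,quw,kuh] -> 7 lines: ipzzo jxyg xijx mjjj quw kuh huejc
Hunk 5: at line 1 remove [xijx,mjjj,quw] add [bfmq] -> 5 lines: ipzzo jxyg bfmq kuh huejc
Final line 5: huejc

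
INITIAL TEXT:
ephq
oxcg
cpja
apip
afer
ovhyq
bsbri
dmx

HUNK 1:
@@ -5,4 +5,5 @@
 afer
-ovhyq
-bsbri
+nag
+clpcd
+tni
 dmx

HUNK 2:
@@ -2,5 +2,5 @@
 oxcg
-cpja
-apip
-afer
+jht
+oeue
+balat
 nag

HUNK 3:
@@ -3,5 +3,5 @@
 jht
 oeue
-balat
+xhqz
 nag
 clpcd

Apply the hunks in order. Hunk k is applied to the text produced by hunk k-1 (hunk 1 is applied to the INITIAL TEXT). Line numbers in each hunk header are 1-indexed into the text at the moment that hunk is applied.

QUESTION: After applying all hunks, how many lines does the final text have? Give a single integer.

Answer: 9

Derivation:
Hunk 1: at line 5 remove [ovhyq,bsbri] add [nag,clpcd,tni] -> 9 lines: ephq oxcg cpja apip afer nag clpcd tni dmx
Hunk 2: at line 2 remove [cpja,apip,afer] add [jht,oeue,balat] -> 9 lines: ephq oxcg jht oeue balat nag clpcd tni dmx
Hunk 3: at line 3 remove [balat] add [xhqz] -> 9 lines: ephq oxcg jht oeue xhqz nag clpcd tni dmx
Final line count: 9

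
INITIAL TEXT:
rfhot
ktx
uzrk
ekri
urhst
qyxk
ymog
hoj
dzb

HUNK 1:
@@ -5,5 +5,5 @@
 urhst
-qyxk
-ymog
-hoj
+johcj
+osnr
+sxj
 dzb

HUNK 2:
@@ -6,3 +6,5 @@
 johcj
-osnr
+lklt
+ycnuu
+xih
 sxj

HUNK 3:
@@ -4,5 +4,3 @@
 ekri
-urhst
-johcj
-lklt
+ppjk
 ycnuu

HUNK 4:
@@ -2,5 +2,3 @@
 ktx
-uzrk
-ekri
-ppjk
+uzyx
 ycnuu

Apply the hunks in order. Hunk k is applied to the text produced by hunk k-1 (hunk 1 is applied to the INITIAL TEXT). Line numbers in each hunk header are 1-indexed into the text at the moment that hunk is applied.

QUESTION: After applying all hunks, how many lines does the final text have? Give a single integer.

Answer: 7

Derivation:
Hunk 1: at line 5 remove [qyxk,ymog,hoj] add [johcj,osnr,sxj] -> 9 lines: rfhot ktx uzrk ekri urhst johcj osnr sxj dzb
Hunk 2: at line 6 remove [osnr] add [lklt,ycnuu,xih] -> 11 lines: rfhot ktx uzrk ekri urhst johcj lklt ycnuu xih sxj dzb
Hunk 3: at line 4 remove [urhst,johcj,lklt] add [ppjk] -> 9 lines: rfhot ktx uzrk ekri ppjk ycnuu xih sxj dzb
Hunk 4: at line 2 remove [uzrk,ekri,ppjk] add [uzyx] -> 7 lines: rfhot ktx uzyx ycnuu xih sxj dzb
Final line count: 7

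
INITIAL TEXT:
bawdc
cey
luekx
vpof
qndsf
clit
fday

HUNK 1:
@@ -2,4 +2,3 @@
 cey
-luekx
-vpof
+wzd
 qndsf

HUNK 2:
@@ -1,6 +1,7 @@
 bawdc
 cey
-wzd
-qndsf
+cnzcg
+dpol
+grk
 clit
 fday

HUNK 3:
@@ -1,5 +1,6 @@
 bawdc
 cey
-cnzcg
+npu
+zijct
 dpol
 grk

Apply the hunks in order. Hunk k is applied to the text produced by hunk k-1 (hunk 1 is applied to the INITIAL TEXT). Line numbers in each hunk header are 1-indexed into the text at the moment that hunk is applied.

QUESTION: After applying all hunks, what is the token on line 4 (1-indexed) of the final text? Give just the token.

Answer: zijct

Derivation:
Hunk 1: at line 2 remove [luekx,vpof] add [wzd] -> 6 lines: bawdc cey wzd qndsf clit fday
Hunk 2: at line 1 remove [wzd,qndsf] add [cnzcg,dpol,grk] -> 7 lines: bawdc cey cnzcg dpol grk clit fday
Hunk 3: at line 1 remove [cnzcg] add [npu,zijct] -> 8 lines: bawdc cey npu zijct dpol grk clit fday
Final line 4: zijct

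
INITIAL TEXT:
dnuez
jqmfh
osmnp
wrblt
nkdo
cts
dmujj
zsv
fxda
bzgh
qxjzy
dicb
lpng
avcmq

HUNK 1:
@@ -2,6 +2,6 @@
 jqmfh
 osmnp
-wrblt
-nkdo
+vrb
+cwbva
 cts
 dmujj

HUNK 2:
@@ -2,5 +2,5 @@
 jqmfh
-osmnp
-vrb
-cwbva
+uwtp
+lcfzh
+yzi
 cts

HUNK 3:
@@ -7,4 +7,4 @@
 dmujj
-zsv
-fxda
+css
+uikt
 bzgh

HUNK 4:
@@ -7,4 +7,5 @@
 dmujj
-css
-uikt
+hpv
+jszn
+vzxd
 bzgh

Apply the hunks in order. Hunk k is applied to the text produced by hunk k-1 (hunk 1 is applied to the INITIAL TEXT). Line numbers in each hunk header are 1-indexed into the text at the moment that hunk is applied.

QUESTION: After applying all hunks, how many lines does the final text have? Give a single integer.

Answer: 15

Derivation:
Hunk 1: at line 2 remove [wrblt,nkdo] add [vrb,cwbva] -> 14 lines: dnuez jqmfh osmnp vrb cwbva cts dmujj zsv fxda bzgh qxjzy dicb lpng avcmq
Hunk 2: at line 2 remove [osmnp,vrb,cwbva] add [uwtp,lcfzh,yzi] -> 14 lines: dnuez jqmfh uwtp lcfzh yzi cts dmujj zsv fxda bzgh qxjzy dicb lpng avcmq
Hunk 3: at line 7 remove [zsv,fxda] add [css,uikt] -> 14 lines: dnuez jqmfh uwtp lcfzh yzi cts dmujj css uikt bzgh qxjzy dicb lpng avcmq
Hunk 4: at line 7 remove [css,uikt] add [hpv,jszn,vzxd] -> 15 lines: dnuez jqmfh uwtp lcfzh yzi cts dmujj hpv jszn vzxd bzgh qxjzy dicb lpng avcmq
Final line count: 15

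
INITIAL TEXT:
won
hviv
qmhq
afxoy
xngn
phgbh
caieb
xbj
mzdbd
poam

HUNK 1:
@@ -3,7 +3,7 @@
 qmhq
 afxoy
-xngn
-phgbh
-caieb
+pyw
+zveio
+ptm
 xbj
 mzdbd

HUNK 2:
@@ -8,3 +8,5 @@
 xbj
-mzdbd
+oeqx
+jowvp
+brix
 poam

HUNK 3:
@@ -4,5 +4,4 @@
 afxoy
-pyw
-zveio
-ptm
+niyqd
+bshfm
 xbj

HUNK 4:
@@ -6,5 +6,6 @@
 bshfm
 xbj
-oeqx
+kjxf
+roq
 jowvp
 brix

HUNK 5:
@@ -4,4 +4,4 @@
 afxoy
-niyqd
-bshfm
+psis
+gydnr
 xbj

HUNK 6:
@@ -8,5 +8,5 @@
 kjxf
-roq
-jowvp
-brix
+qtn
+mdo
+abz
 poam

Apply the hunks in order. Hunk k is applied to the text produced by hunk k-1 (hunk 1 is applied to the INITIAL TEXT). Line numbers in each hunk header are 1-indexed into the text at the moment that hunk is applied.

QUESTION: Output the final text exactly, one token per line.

Hunk 1: at line 3 remove [xngn,phgbh,caieb] add [pyw,zveio,ptm] -> 10 lines: won hviv qmhq afxoy pyw zveio ptm xbj mzdbd poam
Hunk 2: at line 8 remove [mzdbd] add [oeqx,jowvp,brix] -> 12 lines: won hviv qmhq afxoy pyw zveio ptm xbj oeqx jowvp brix poam
Hunk 3: at line 4 remove [pyw,zveio,ptm] add [niyqd,bshfm] -> 11 lines: won hviv qmhq afxoy niyqd bshfm xbj oeqx jowvp brix poam
Hunk 4: at line 6 remove [oeqx] add [kjxf,roq] -> 12 lines: won hviv qmhq afxoy niyqd bshfm xbj kjxf roq jowvp brix poam
Hunk 5: at line 4 remove [niyqd,bshfm] add [psis,gydnr] -> 12 lines: won hviv qmhq afxoy psis gydnr xbj kjxf roq jowvp brix poam
Hunk 6: at line 8 remove [roq,jowvp,brix] add [qtn,mdo,abz] -> 12 lines: won hviv qmhq afxoy psis gydnr xbj kjxf qtn mdo abz poam

Answer: won
hviv
qmhq
afxoy
psis
gydnr
xbj
kjxf
qtn
mdo
abz
poam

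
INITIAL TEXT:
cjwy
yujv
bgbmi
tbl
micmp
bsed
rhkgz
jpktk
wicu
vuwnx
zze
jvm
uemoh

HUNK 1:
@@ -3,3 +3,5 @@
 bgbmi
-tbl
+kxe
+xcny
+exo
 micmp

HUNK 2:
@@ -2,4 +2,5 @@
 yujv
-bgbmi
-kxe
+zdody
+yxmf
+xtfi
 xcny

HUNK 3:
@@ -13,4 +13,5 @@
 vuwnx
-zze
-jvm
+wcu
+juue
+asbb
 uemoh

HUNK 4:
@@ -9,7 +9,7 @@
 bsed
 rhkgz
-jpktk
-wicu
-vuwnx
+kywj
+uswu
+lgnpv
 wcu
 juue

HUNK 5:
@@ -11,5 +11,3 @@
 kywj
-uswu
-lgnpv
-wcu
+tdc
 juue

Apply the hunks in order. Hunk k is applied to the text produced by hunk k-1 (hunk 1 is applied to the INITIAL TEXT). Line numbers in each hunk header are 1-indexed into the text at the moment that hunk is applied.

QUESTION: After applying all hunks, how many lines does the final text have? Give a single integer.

Answer: 15

Derivation:
Hunk 1: at line 3 remove [tbl] add [kxe,xcny,exo] -> 15 lines: cjwy yujv bgbmi kxe xcny exo micmp bsed rhkgz jpktk wicu vuwnx zze jvm uemoh
Hunk 2: at line 2 remove [bgbmi,kxe] add [zdody,yxmf,xtfi] -> 16 lines: cjwy yujv zdody yxmf xtfi xcny exo micmp bsed rhkgz jpktk wicu vuwnx zze jvm uemoh
Hunk 3: at line 13 remove [zze,jvm] add [wcu,juue,asbb] -> 17 lines: cjwy yujv zdody yxmf xtfi xcny exo micmp bsed rhkgz jpktk wicu vuwnx wcu juue asbb uemoh
Hunk 4: at line 9 remove [jpktk,wicu,vuwnx] add [kywj,uswu,lgnpv] -> 17 lines: cjwy yujv zdody yxmf xtfi xcny exo micmp bsed rhkgz kywj uswu lgnpv wcu juue asbb uemoh
Hunk 5: at line 11 remove [uswu,lgnpv,wcu] add [tdc] -> 15 lines: cjwy yujv zdody yxmf xtfi xcny exo micmp bsed rhkgz kywj tdc juue asbb uemoh
Final line count: 15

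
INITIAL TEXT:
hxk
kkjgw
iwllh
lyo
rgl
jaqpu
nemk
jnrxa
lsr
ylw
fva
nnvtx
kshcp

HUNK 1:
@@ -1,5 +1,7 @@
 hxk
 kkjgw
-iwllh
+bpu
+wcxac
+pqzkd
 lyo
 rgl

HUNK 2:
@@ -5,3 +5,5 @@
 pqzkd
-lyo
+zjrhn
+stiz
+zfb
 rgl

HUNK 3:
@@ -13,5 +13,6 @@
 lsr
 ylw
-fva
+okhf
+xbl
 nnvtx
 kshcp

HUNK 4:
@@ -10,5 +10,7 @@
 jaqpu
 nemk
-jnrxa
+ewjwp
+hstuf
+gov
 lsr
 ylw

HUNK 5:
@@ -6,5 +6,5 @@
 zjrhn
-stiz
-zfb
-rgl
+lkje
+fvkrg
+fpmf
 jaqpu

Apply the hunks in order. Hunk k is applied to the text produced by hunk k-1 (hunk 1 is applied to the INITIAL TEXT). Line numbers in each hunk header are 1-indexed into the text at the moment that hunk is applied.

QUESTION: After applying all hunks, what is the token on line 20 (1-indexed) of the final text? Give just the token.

Answer: kshcp

Derivation:
Hunk 1: at line 1 remove [iwllh] add [bpu,wcxac,pqzkd] -> 15 lines: hxk kkjgw bpu wcxac pqzkd lyo rgl jaqpu nemk jnrxa lsr ylw fva nnvtx kshcp
Hunk 2: at line 5 remove [lyo] add [zjrhn,stiz,zfb] -> 17 lines: hxk kkjgw bpu wcxac pqzkd zjrhn stiz zfb rgl jaqpu nemk jnrxa lsr ylw fva nnvtx kshcp
Hunk 3: at line 13 remove [fva] add [okhf,xbl] -> 18 lines: hxk kkjgw bpu wcxac pqzkd zjrhn stiz zfb rgl jaqpu nemk jnrxa lsr ylw okhf xbl nnvtx kshcp
Hunk 4: at line 10 remove [jnrxa] add [ewjwp,hstuf,gov] -> 20 lines: hxk kkjgw bpu wcxac pqzkd zjrhn stiz zfb rgl jaqpu nemk ewjwp hstuf gov lsr ylw okhf xbl nnvtx kshcp
Hunk 5: at line 6 remove [stiz,zfb,rgl] add [lkje,fvkrg,fpmf] -> 20 lines: hxk kkjgw bpu wcxac pqzkd zjrhn lkje fvkrg fpmf jaqpu nemk ewjwp hstuf gov lsr ylw okhf xbl nnvtx kshcp
Final line 20: kshcp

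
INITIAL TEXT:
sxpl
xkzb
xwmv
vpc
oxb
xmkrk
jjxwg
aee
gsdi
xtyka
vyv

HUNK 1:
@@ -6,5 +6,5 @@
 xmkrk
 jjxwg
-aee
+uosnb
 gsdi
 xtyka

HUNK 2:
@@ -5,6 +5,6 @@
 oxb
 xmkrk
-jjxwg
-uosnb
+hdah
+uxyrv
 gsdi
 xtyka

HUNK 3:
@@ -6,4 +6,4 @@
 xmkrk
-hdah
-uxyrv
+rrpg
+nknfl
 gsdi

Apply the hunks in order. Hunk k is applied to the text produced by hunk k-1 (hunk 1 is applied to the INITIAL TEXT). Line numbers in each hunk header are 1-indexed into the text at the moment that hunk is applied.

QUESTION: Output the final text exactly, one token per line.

Answer: sxpl
xkzb
xwmv
vpc
oxb
xmkrk
rrpg
nknfl
gsdi
xtyka
vyv

Derivation:
Hunk 1: at line 6 remove [aee] add [uosnb] -> 11 lines: sxpl xkzb xwmv vpc oxb xmkrk jjxwg uosnb gsdi xtyka vyv
Hunk 2: at line 5 remove [jjxwg,uosnb] add [hdah,uxyrv] -> 11 lines: sxpl xkzb xwmv vpc oxb xmkrk hdah uxyrv gsdi xtyka vyv
Hunk 3: at line 6 remove [hdah,uxyrv] add [rrpg,nknfl] -> 11 lines: sxpl xkzb xwmv vpc oxb xmkrk rrpg nknfl gsdi xtyka vyv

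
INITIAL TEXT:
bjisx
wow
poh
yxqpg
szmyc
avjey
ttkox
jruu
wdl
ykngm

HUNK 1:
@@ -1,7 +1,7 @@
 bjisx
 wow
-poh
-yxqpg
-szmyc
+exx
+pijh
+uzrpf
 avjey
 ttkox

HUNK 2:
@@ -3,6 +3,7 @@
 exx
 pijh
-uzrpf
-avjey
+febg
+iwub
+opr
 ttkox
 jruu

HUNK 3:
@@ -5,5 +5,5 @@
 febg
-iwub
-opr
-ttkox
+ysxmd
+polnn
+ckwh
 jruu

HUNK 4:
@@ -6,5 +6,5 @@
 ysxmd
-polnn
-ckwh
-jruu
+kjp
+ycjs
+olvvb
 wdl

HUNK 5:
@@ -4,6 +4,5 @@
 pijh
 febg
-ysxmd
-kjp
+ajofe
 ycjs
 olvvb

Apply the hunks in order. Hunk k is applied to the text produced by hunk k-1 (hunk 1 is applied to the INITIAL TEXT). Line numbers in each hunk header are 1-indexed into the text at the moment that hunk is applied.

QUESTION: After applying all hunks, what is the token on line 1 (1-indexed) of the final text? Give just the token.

Answer: bjisx

Derivation:
Hunk 1: at line 1 remove [poh,yxqpg,szmyc] add [exx,pijh,uzrpf] -> 10 lines: bjisx wow exx pijh uzrpf avjey ttkox jruu wdl ykngm
Hunk 2: at line 3 remove [uzrpf,avjey] add [febg,iwub,opr] -> 11 lines: bjisx wow exx pijh febg iwub opr ttkox jruu wdl ykngm
Hunk 3: at line 5 remove [iwub,opr,ttkox] add [ysxmd,polnn,ckwh] -> 11 lines: bjisx wow exx pijh febg ysxmd polnn ckwh jruu wdl ykngm
Hunk 4: at line 6 remove [polnn,ckwh,jruu] add [kjp,ycjs,olvvb] -> 11 lines: bjisx wow exx pijh febg ysxmd kjp ycjs olvvb wdl ykngm
Hunk 5: at line 4 remove [ysxmd,kjp] add [ajofe] -> 10 lines: bjisx wow exx pijh febg ajofe ycjs olvvb wdl ykngm
Final line 1: bjisx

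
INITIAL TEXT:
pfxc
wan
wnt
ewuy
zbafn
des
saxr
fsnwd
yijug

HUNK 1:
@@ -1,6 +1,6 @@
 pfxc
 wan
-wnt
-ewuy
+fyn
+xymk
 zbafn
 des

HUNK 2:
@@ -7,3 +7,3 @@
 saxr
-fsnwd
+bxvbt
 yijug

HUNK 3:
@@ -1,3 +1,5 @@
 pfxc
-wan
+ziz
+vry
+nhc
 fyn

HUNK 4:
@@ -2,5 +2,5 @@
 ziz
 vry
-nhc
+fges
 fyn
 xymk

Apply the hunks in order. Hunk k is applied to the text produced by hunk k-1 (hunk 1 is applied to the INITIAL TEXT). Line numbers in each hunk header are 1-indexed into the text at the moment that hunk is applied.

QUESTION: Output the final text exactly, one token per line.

Answer: pfxc
ziz
vry
fges
fyn
xymk
zbafn
des
saxr
bxvbt
yijug

Derivation:
Hunk 1: at line 1 remove [wnt,ewuy] add [fyn,xymk] -> 9 lines: pfxc wan fyn xymk zbafn des saxr fsnwd yijug
Hunk 2: at line 7 remove [fsnwd] add [bxvbt] -> 9 lines: pfxc wan fyn xymk zbafn des saxr bxvbt yijug
Hunk 3: at line 1 remove [wan] add [ziz,vry,nhc] -> 11 lines: pfxc ziz vry nhc fyn xymk zbafn des saxr bxvbt yijug
Hunk 4: at line 2 remove [nhc] add [fges] -> 11 lines: pfxc ziz vry fges fyn xymk zbafn des saxr bxvbt yijug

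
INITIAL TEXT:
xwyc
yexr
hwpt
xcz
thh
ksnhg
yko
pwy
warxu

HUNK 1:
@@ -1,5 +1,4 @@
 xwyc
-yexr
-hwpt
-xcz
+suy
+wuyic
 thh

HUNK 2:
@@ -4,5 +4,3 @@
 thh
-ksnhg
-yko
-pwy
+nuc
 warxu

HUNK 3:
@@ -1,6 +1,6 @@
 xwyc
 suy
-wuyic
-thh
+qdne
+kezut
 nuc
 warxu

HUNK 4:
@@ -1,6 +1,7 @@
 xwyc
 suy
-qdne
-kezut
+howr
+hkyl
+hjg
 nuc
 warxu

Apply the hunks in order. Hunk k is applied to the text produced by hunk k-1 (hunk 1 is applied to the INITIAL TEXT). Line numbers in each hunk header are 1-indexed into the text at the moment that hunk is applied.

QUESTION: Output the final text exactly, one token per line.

Answer: xwyc
suy
howr
hkyl
hjg
nuc
warxu

Derivation:
Hunk 1: at line 1 remove [yexr,hwpt,xcz] add [suy,wuyic] -> 8 lines: xwyc suy wuyic thh ksnhg yko pwy warxu
Hunk 2: at line 4 remove [ksnhg,yko,pwy] add [nuc] -> 6 lines: xwyc suy wuyic thh nuc warxu
Hunk 3: at line 1 remove [wuyic,thh] add [qdne,kezut] -> 6 lines: xwyc suy qdne kezut nuc warxu
Hunk 4: at line 1 remove [qdne,kezut] add [howr,hkyl,hjg] -> 7 lines: xwyc suy howr hkyl hjg nuc warxu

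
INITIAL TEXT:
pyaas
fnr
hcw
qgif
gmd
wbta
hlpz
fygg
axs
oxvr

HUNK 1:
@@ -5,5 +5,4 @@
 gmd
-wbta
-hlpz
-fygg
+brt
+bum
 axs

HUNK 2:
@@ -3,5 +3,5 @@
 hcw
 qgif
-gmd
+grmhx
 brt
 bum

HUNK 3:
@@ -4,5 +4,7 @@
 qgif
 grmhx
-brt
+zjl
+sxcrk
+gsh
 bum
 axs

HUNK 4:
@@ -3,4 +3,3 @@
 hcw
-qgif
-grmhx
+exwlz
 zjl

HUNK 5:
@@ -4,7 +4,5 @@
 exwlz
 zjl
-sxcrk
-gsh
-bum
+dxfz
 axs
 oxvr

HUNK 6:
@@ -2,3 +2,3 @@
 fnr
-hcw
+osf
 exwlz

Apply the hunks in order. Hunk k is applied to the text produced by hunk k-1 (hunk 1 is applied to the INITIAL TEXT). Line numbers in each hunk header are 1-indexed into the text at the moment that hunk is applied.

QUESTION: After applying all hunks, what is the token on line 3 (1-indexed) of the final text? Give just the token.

Answer: osf

Derivation:
Hunk 1: at line 5 remove [wbta,hlpz,fygg] add [brt,bum] -> 9 lines: pyaas fnr hcw qgif gmd brt bum axs oxvr
Hunk 2: at line 3 remove [gmd] add [grmhx] -> 9 lines: pyaas fnr hcw qgif grmhx brt bum axs oxvr
Hunk 3: at line 4 remove [brt] add [zjl,sxcrk,gsh] -> 11 lines: pyaas fnr hcw qgif grmhx zjl sxcrk gsh bum axs oxvr
Hunk 4: at line 3 remove [qgif,grmhx] add [exwlz] -> 10 lines: pyaas fnr hcw exwlz zjl sxcrk gsh bum axs oxvr
Hunk 5: at line 4 remove [sxcrk,gsh,bum] add [dxfz] -> 8 lines: pyaas fnr hcw exwlz zjl dxfz axs oxvr
Hunk 6: at line 2 remove [hcw] add [osf] -> 8 lines: pyaas fnr osf exwlz zjl dxfz axs oxvr
Final line 3: osf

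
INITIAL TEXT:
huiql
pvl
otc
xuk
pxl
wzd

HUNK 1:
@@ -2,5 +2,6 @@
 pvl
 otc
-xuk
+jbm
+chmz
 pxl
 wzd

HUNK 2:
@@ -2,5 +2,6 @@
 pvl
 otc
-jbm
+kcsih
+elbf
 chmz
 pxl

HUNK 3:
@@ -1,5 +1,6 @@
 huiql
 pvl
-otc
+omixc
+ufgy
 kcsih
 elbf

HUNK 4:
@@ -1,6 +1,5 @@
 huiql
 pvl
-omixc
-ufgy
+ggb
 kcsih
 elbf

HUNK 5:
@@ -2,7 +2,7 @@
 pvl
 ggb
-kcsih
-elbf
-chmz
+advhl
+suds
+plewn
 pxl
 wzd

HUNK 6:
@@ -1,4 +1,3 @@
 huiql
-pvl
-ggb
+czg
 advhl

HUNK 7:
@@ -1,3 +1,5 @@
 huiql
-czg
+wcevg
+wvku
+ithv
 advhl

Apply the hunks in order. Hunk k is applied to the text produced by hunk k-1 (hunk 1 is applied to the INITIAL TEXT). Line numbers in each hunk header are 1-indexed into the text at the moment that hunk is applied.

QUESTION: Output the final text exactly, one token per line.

Answer: huiql
wcevg
wvku
ithv
advhl
suds
plewn
pxl
wzd

Derivation:
Hunk 1: at line 2 remove [xuk] add [jbm,chmz] -> 7 lines: huiql pvl otc jbm chmz pxl wzd
Hunk 2: at line 2 remove [jbm] add [kcsih,elbf] -> 8 lines: huiql pvl otc kcsih elbf chmz pxl wzd
Hunk 3: at line 1 remove [otc] add [omixc,ufgy] -> 9 lines: huiql pvl omixc ufgy kcsih elbf chmz pxl wzd
Hunk 4: at line 1 remove [omixc,ufgy] add [ggb] -> 8 lines: huiql pvl ggb kcsih elbf chmz pxl wzd
Hunk 5: at line 2 remove [kcsih,elbf,chmz] add [advhl,suds,plewn] -> 8 lines: huiql pvl ggb advhl suds plewn pxl wzd
Hunk 6: at line 1 remove [pvl,ggb] add [czg] -> 7 lines: huiql czg advhl suds plewn pxl wzd
Hunk 7: at line 1 remove [czg] add [wcevg,wvku,ithv] -> 9 lines: huiql wcevg wvku ithv advhl suds plewn pxl wzd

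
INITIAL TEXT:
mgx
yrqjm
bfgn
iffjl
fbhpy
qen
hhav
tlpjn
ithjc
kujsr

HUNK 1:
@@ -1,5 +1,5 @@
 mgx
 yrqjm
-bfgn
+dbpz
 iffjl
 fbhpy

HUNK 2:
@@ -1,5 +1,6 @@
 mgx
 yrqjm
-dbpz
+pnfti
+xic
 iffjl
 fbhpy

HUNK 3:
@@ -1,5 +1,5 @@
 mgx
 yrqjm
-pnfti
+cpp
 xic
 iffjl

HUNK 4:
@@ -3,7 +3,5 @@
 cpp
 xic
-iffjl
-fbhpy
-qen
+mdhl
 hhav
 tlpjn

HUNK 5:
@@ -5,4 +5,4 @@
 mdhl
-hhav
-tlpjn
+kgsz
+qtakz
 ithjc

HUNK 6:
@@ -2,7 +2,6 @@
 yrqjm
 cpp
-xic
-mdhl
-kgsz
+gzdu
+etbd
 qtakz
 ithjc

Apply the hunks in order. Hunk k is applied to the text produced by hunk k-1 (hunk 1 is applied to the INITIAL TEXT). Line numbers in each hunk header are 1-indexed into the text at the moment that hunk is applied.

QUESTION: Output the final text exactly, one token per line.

Hunk 1: at line 1 remove [bfgn] add [dbpz] -> 10 lines: mgx yrqjm dbpz iffjl fbhpy qen hhav tlpjn ithjc kujsr
Hunk 2: at line 1 remove [dbpz] add [pnfti,xic] -> 11 lines: mgx yrqjm pnfti xic iffjl fbhpy qen hhav tlpjn ithjc kujsr
Hunk 3: at line 1 remove [pnfti] add [cpp] -> 11 lines: mgx yrqjm cpp xic iffjl fbhpy qen hhav tlpjn ithjc kujsr
Hunk 4: at line 3 remove [iffjl,fbhpy,qen] add [mdhl] -> 9 lines: mgx yrqjm cpp xic mdhl hhav tlpjn ithjc kujsr
Hunk 5: at line 5 remove [hhav,tlpjn] add [kgsz,qtakz] -> 9 lines: mgx yrqjm cpp xic mdhl kgsz qtakz ithjc kujsr
Hunk 6: at line 2 remove [xic,mdhl,kgsz] add [gzdu,etbd] -> 8 lines: mgx yrqjm cpp gzdu etbd qtakz ithjc kujsr

Answer: mgx
yrqjm
cpp
gzdu
etbd
qtakz
ithjc
kujsr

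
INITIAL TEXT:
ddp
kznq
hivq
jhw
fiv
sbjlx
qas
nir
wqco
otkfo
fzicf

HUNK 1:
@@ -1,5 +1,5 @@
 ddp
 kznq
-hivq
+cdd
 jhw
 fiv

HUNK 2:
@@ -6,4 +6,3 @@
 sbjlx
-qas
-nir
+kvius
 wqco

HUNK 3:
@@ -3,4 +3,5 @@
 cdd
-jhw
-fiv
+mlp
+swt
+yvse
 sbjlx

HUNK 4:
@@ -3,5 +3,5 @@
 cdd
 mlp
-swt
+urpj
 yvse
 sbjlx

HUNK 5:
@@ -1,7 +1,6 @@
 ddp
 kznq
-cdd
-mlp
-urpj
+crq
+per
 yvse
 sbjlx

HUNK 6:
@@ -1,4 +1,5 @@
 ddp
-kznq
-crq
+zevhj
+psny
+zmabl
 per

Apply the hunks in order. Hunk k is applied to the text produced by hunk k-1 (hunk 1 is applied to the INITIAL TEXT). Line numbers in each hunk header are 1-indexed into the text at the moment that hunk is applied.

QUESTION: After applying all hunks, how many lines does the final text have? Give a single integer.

Hunk 1: at line 1 remove [hivq] add [cdd] -> 11 lines: ddp kznq cdd jhw fiv sbjlx qas nir wqco otkfo fzicf
Hunk 2: at line 6 remove [qas,nir] add [kvius] -> 10 lines: ddp kznq cdd jhw fiv sbjlx kvius wqco otkfo fzicf
Hunk 3: at line 3 remove [jhw,fiv] add [mlp,swt,yvse] -> 11 lines: ddp kznq cdd mlp swt yvse sbjlx kvius wqco otkfo fzicf
Hunk 4: at line 3 remove [swt] add [urpj] -> 11 lines: ddp kznq cdd mlp urpj yvse sbjlx kvius wqco otkfo fzicf
Hunk 5: at line 1 remove [cdd,mlp,urpj] add [crq,per] -> 10 lines: ddp kznq crq per yvse sbjlx kvius wqco otkfo fzicf
Hunk 6: at line 1 remove [kznq,crq] add [zevhj,psny,zmabl] -> 11 lines: ddp zevhj psny zmabl per yvse sbjlx kvius wqco otkfo fzicf
Final line count: 11

Answer: 11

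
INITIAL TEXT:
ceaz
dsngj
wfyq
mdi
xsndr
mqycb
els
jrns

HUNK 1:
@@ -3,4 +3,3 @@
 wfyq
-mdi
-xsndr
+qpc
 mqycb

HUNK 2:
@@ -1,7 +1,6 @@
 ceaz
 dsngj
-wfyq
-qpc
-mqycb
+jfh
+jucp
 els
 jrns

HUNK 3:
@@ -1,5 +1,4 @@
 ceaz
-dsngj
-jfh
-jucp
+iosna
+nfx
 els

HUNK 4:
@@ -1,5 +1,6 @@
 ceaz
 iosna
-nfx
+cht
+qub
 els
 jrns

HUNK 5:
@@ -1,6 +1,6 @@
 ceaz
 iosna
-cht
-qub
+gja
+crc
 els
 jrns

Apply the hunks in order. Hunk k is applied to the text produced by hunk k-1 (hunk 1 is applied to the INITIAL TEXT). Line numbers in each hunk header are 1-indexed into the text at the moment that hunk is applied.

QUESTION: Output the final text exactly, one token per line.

Answer: ceaz
iosna
gja
crc
els
jrns

Derivation:
Hunk 1: at line 3 remove [mdi,xsndr] add [qpc] -> 7 lines: ceaz dsngj wfyq qpc mqycb els jrns
Hunk 2: at line 1 remove [wfyq,qpc,mqycb] add [jfh,jucp] -> 6 lines: ceaz dsngj jfh jucp els jrns
Hunk 3: at line 1 remove [dsngj,jfh,jucp] add [iosna,nfx] -> 5 lines: ceaz iosna nfx els jrns
Hunk 4: at line 1 remove [nfx] add [cht,qub] -> 6 lines: ceaz iosna cht qub els jrns
Hunk 5: at line 1 remove [cht,qub] add [gja,crc] -> 6 lines: ceaz iosna gja crc els jrns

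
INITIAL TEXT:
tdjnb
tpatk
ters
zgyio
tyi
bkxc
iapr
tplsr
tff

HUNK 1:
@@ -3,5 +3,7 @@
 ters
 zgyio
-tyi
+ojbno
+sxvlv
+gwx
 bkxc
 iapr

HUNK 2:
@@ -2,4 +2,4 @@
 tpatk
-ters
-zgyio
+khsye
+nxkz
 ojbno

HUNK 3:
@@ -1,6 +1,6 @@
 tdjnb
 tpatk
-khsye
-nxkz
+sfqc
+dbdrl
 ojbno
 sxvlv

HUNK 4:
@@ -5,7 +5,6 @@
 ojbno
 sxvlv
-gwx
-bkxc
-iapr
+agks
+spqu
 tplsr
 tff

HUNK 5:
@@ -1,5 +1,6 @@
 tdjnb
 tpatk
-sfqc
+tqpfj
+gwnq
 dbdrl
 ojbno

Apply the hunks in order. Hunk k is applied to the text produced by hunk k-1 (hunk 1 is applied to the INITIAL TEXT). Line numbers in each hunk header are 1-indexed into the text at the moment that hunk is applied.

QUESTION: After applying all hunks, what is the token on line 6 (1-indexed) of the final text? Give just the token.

Answer: ojbno

Derivation:
Hunk 1: at line 3 remove [tyi] add [ojbno,sxvlv,gwx] -> 11 lines: tdjnb tpatk ters zgyio ojbno sxvlv gwx bkxc iapr tplsr tff
Hunk 2: at line 2 remove [ters,zgyio] add [khsye,nxkz] -> 11 lines: tdjnb tpatk khsye nxkz ojbno sxvlv gwx bkxc iapr tplsr tff
Hunk 3: at line 1 remove [khsye,nxkz] add [sfqc,dbdrl] -> 11 lines: tdjnb tpatk sfqc dbdrl ojbno sxvlv gwx bkxc iapr tplsr tff
Hunk 4: at line 5 remove [gwx,bkxc,iapr] add [agks,spqu] -> 10 lines: tdjnb tpatk sfqc dbdrl ojbno sxvlv agks spqu tplsr tff
Hunk 5: at line 1 remove [sfqc] add [tqpfj,gwnq] -> 11 lines: tdjnb tpatk tqpfj gwnq dbdrl ojbno sxvlv agks spqu tplsr tff
Final line 6: ojbno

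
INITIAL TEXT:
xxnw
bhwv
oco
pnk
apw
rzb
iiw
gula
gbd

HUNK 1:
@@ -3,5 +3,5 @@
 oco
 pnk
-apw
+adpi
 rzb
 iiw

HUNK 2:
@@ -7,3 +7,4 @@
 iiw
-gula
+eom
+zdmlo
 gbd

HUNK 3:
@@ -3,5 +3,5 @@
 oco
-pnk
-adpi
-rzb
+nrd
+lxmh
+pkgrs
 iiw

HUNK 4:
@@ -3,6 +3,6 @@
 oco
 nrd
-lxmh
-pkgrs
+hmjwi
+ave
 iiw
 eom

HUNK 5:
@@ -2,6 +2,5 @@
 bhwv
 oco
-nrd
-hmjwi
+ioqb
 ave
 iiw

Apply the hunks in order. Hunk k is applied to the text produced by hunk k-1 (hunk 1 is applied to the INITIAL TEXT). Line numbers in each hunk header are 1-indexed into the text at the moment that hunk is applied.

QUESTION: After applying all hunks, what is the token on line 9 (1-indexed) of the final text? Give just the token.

Answer: gbd

Derivation:
Hunk 1: at line 3 remove [apw] add [adpi] -> 9 lines: xxnw bhwv oco pnk adpi rzb iiw gula gbd
Hunk 2: at line 7 remove [gula] add [eom,zdmlo] -> 10 lines: xxnw bhwv oco pnk adpi rzb iiw eom zdmlo gbd
Hunk 3: at line 3 remove [pnk,adpi,rzb] add [nrd,lxmh,pkgrs] -> 10 lines: xxnw bhwv oco nrd lxmh pkgrs iiw eom zdmlo gbd
Hunk 4: at line 3 remove [lxmh,pkgrs] add [hmjwi,ave] -> 10 lines: xxnw bhwv oco nrd hmjwi ave iiw eom zdmlo gbd
Hunk 5: at line 2 remove [nrd,hmjwi] add [ioqb] -> 9 lines: xxnw bhwv oco ioqb ave iiw eom zdmlo gbd
Final line 9: gbd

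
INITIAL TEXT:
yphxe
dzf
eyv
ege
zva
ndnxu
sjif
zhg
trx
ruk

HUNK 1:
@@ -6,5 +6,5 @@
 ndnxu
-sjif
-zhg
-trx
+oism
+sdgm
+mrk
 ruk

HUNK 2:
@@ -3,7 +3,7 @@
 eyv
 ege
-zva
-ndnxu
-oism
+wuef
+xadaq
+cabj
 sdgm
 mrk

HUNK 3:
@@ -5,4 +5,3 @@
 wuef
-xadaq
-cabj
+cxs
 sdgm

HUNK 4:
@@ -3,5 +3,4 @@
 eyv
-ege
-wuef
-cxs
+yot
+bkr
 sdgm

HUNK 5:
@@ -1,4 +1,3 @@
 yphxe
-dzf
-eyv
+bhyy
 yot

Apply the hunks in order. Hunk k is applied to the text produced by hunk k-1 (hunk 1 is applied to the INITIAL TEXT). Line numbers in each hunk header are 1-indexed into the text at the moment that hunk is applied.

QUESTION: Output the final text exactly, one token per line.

Hunk 1: at line 6 remove [sjif,zhg,trx] add [oism,sdgm,mrk] -> 10 lines: yphxe dzf eyv ege zva ndnxu oism sdgm mrk ruk
Hunk 2: at line 3 remove [zva,ndnxu,oism] add [wuef,xadaq,cabj] -> 10 lines: yphxe dzf eyv ege wuef xadaq cabj sdgm mrk ruk
Hunk 3: at line 5 remove [xadaq,cabj] add [cxs] -> 9 lines: yphxe dzf eyv ege wuef cxs sdgm mrk ruk
Hunk 4: at line 3 remove [ege,wuef,cxs] add [yot,bkr] -> 8 lines: yphxe dzf eyv yot bkr sdgm mrk ruk
Hunk 5: at line 1 remove [dzf,eyv] add [bhyy] -> 7 lines: yphxe bhyy yot bkr sdgm mrk ruk

Answer: yphxe
bhyy
yot
bkr
sdgm
mrk
ruk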